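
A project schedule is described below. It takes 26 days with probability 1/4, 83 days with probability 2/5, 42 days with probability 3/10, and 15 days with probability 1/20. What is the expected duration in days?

EV = 1/4 × 26 + 2/5 × 83 + 3/10 × 42 + 1/20 × 15 = 6.5 + 33.2 + 12.6 + 0.75 = 53.05

53.05 days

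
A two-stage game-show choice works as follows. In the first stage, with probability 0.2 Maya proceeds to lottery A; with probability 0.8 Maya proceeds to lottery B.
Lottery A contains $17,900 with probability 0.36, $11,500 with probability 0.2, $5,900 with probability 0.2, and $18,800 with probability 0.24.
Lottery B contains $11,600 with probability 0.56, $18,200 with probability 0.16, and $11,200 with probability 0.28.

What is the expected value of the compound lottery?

$12,922.40

EV(A) = 0.36 × 17900 + 0.2 × 11500 + 0.2 × 5900 + 0.24 × 18800 = 6444 + 2300 + 1180 + 4512 = 14436
EV(B) = 0.56 × 11600 + 0.16 × 18200 + 0.28 × 11200 = 6496 + 2912 + 3136 = 12544
Overall = 0.2 × 14436 + 0.8 × 12544 = 2887.2 + 10035.2 = 12922.4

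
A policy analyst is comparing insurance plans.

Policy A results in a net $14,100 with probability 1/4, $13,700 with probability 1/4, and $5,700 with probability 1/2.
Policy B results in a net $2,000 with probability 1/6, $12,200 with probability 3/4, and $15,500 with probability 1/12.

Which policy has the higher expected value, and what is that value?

Policy A = 1/4 × 14100 + 1/4 × 13700 + 1/2 × 5700 = 3525 + 3425 + 2850 = 9800
Policy B = 1/6 × 2000 + 3/4 × 12200 + 1/12 × 15500 = 333.3333 + 9150 + 1291.6667 = 10775

Policy B ($10,775)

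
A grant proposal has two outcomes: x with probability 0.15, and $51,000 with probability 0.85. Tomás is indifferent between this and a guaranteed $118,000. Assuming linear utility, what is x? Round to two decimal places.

x = $497,666.67

0.15·x + 0.85·51000 = 118000
0.15·x = 118000 − 43350 = 74650
x = 74650 / 0.15 = 497666.6667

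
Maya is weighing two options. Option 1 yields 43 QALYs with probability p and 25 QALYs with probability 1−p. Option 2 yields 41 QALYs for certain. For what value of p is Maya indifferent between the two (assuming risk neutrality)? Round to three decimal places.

p = 0.889

p·43 + (1−p)·25 = 41
18p + 25 = 41
p = (41 − 25) / 18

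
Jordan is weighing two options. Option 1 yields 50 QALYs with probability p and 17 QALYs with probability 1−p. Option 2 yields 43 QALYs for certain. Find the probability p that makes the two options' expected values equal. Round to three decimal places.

p·50 + (1−p)·17 = 43
33p + 17 = 43
p = (43 − 17) / 33

p = 0.788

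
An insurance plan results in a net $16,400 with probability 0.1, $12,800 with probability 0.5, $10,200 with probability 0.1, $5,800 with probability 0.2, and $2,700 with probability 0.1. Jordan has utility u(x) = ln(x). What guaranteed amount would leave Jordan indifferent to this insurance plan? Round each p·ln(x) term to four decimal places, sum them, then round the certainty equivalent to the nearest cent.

E[u] = 0.1·ln(16400) + 0.5·ln(12800) + 0.1·ln(10200) + 0.2·ln(5800) + 0.1·ln(2700) = 0.9705 + 4.7286 + 0.9230 + 1.7331 + 0.7901 = 9.1453
CE = e^9.1453 ≈ 9370.30

$9,370.30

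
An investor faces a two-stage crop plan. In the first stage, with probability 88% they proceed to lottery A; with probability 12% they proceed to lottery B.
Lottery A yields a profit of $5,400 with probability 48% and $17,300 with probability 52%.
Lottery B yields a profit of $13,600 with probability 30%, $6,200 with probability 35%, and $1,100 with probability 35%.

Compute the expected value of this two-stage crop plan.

EV(A) = 0.48 × 5400 + 0.52 × 17300 = 2592 + 8996 = 11588
EV(B) = 0.3 × 13600 + 0.35 × 6200 + 0.35 × 1100 = 4080 + 2170 + 385 = 6635
Overall = 0.88 × 11588 + 0.12 × 6635 = 10197.44 + 796.2 = 10993.64

$10,993.64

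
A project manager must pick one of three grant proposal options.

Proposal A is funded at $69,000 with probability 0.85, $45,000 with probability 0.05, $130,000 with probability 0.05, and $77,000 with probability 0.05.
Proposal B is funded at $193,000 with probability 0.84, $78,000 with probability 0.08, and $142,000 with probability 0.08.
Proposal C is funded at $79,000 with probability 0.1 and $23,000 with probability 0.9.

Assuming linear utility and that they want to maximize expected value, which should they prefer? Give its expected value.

Proposal A = 0.85 × 69000 + 0.05 × 45000 + 0.05 × 130000 + 0.05 × 77000 = 58650 + 2250 + 6500 + 3850 = 71250
Proposal B = 0.84 × 193000 + 0.08 × 78000 + 0.08 × 142000 = 162120 + 6240 + 11360 = 179720
Proposal C = 0.1 × 79000 + 0.9 × 23000 = 7900 + 20700 = 28600

Proposal B ($179,720)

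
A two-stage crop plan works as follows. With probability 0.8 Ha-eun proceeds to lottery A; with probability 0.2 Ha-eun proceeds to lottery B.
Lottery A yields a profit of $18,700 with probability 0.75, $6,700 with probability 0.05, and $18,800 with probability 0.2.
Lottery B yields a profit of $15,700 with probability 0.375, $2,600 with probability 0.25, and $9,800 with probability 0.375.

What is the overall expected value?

$16,538.50

EV(A) = 0.75 × 18700 + 0.05 × 6700 + 0.2 × 18800 = 14025 + 335 + 3760 = 18120
EV(B) = 0.375 × 15700 + 0.25 × 2600 + 0.375 × 9800 = 5887.5 + 650 + 3675 = 10212.5
Overall = 0.8 × 18120 + 0.2 × 10212.5 = 14496 + 2042.5 = 16538.5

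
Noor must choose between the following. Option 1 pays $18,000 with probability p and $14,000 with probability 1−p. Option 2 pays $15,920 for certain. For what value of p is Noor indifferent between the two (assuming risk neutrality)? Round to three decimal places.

p = 0.480

p·18000 + (1−p)·14000 = 15920
4000p + 14000 = 15920
p = (15920 − 14000) / 4000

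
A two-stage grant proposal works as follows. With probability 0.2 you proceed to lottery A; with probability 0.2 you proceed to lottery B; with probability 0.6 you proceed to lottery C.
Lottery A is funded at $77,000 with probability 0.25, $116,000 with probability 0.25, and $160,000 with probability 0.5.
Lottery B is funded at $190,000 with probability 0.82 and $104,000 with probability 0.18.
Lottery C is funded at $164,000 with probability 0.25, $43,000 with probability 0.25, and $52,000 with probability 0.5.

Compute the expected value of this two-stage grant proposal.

EV(A) = 0.25 × 77000 + 0.25 × 116000 + 0.5 × 160000 = 19250 + 29000 + 80000 = 128250
EV(B) = 0.82 × 190000 + 0.18 × 104000 = 155800 + 18720 = 174520
EV(C) = 0.25 × 164000 + 0.25 × 43000 + 0.5 × 52000 = 41000 + 10750 + 26000 = 77750
Overall = 0.2 × 128250 + 0.2 × 174520 + 0.6 × 77750 = 25650 + 34904 + 46650 = 107204

$107,204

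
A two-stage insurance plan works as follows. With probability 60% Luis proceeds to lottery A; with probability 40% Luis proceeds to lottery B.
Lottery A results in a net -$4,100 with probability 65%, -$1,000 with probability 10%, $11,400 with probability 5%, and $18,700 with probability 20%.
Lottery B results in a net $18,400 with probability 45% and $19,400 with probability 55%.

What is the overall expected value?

$8,507

EV(A) = 0.65 × (-4100) + 0.1 × (-1000) + 0.05 × 11400 + 0.2 × 18700 = -2665 − 100 + 570 + 3740 = 1545
EV(B) = 0.45 × 18400 + 0.55 × 19400 = 8280 + 10670 = 18950
Overall = 0.6 × 1545 + 0.4 × 18950 = 927 + 7580 = 8507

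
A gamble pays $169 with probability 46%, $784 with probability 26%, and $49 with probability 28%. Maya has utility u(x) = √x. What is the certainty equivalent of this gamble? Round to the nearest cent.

$231.65

E[u] = 0.46·√169 + 0.26·√784 + 0.28·√49 = 0.46·13 + 0.26·28 + 0.28·7 = 15.22
CE = (15.22)² = 231.6484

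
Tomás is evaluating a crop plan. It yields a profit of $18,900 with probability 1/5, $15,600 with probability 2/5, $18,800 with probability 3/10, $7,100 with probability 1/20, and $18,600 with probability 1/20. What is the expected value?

EV = 1/5 × 18900 + 2/5 × 15600 + 3/10 × 18800 + 1/20 × 7100 + 1/20 × 18600 = 3780 + 6240 + 5640 + 355 + 930 = 16945

$16,945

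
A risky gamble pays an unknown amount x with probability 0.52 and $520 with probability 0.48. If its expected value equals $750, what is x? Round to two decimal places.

x = $962.31

0.52·x + 0.48·520 = 750
0.52·x = 750 − 249.6 = 500.4
x = 500.4 / 0.52 = 962.3077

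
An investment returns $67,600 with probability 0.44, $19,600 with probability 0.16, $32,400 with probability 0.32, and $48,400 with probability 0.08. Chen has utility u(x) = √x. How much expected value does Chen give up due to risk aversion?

E[u] = 0.44·√67600 + 0.16·√19600 + 0.32·√32400 + 0.08·√48400 = 0.44·260 + 0.16·140 + 0.32·180 + 0.08·220 = 212
CE = (212)² = 44944
Risk premium = EV − CE = 47120 − 44944 = 2176

$2,176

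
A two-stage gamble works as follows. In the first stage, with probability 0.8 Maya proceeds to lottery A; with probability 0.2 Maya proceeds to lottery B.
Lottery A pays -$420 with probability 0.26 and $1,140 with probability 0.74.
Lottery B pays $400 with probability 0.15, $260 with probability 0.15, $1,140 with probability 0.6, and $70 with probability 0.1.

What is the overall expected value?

$745.52

EV(A) = 0.26 × (-420) + 0.74 × 1140 = -109.2 + 843.6 = 734.4
EV(B) = 0.15 × 400 + 0.15 × 260 + 0.6 × 1140 + 0.1 × 70 = 60 + 39 + 684 + 7 = 790
Overall = 0.8 × 734.4 + 0.2 × 790 = 587.52 + 158 = 745.52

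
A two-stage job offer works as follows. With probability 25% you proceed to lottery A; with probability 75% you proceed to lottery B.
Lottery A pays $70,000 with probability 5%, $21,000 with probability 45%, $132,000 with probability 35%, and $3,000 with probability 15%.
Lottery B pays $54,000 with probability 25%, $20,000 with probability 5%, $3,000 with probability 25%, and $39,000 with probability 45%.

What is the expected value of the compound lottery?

EV(A) = 0.05 × 70000 + 0.45 × 21000 + 0.35 × 132000 + 0.15 × 3000 = 3500 + 9450 + 46200 + 450 = 59600
EV(B) = 0.25 × 54000 + 0.05 × 20000 + 0.25 × 3000 + 0.45 × 39000 = 13500 + 1000 + 750 + 17550 = 32800
Overall = 0.25 × 59600 + 0.75 × 32800 = 14900 + 24600 = 39500

$39,500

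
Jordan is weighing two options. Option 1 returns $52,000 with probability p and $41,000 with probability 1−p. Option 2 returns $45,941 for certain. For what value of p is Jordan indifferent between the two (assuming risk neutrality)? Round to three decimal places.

p·52000 + (1−p)·41000 = 45941
11000p + 41000 = 45941
p = (45941 − 41000) / 11000

p = 0.449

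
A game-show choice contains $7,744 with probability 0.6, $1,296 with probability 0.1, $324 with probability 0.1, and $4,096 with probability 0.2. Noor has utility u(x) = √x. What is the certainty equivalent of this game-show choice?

$5,041

E[u] = 0.6·√7744 + 0.1·√1296 + 0.1·√324 + 0.2·√4096 = 0.6·88 + 0.1·36 + 0.1·18 + 0.2·64 = 71
CE = (71)² = 5041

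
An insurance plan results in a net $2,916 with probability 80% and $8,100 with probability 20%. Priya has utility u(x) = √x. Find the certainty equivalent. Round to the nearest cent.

E[u] = 0.8·√2916 + 0.2·√8100 = 0.8·54 + 0.2·90 = 61.2
CE = (61.2)² = 3745.44

$3,745.44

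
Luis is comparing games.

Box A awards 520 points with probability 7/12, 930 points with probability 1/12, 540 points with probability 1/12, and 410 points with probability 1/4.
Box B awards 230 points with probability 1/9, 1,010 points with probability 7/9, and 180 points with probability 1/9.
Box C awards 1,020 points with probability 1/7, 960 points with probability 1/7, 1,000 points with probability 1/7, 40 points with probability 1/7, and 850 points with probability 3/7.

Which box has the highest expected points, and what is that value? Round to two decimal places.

Box A = 7/12 × 520 + 1/12 × 930 + 1/12 × 540 + 1/4 × 410 = 303.3333 + 77.5 + 45 + 102.5 = 528.3333
Box B = 1/9 × 230 + 7/9 × 1010 + 1/9 × 180 = 25.5556 + 785.5556 + 20 = 831.1111
Box C = 1/7 × 1020 + 1/7 × 960 + 1/7 × 1000 + 1/7 × 40 + 3/7 × 850 = 145.7143 + 137.1429 + 142.8571 + 5.7143 + 364.2857 = 795.7143

Box B (831.11 points)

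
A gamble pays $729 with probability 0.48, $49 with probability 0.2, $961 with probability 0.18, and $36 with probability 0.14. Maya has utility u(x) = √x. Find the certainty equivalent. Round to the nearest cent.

$431.81

E[u] = 0.48·√729 + 0.2·√49 + 0.18·√961 + 0.14·√36 = 0.48·27 + 0.2·7 + 0.18·31 + 0.14·6 = 20.78
CE = (20.78)² = 431.8084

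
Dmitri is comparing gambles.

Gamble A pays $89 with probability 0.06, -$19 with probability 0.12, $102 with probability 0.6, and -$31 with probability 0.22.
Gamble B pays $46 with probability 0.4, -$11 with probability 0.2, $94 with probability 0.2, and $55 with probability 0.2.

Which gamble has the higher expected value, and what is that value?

Gamble A ($57.44)

Gamble A = 0.06 × 89 + 0.12 × (-19) + 0.6 × 102 + 0.22 × (-31) = 5.34 − 2.28 + 61.2 − 6.82 = 57.44
Gamble B = 0.4 × 46 + 0.2 × (-11) + 0.2 × 94 + 0.2 × 55 = 18.4 − 2.2 + 18.8 + 11 = 46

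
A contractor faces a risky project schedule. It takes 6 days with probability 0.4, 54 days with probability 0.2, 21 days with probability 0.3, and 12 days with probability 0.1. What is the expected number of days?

EV = 0.4 × 6 + 0.2 × 54 + 0.3 × 21 + 0.1 × 12 = 2.4 + 10.8 + 6.3 + 1.2 = 20.7

20.7 days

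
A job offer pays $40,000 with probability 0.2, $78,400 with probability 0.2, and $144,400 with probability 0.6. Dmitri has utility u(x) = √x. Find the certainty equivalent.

$104,976

E[u] = 0.2·√40000 + 0.2·√78400 + 0.6·√144400 = 0.2·200 + 0.2·280 + 0.6·380 = 324
CE = (324)² = 104976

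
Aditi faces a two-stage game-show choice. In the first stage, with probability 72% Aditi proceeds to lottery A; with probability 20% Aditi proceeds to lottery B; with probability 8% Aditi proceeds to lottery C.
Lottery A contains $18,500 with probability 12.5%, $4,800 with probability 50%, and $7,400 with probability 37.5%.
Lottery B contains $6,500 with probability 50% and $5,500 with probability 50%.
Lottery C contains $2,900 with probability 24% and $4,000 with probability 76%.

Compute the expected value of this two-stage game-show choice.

$6,889.88

EV(A) = 0.125 × 18500 + 0.5 × 4800 + 0.375 × 7400 = 2312.5 + 2400 + 2775 = 7487.5
EV(B) = 0.5 × 6500 + 0.5 × 5500 = 3250 + 2750 = 6000
EV(C) = 0.24 × 2900 + 0.76 × 4000 = 696 + 3040 = 3736
Overall = 0.72 × 7487.5 + 0.2 × 6000 + 0.08 × 3736 = 5391 + 1200 + 298.88 = 6889.88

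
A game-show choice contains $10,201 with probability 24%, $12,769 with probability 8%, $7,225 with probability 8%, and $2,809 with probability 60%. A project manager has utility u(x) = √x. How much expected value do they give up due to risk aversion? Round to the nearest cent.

E[u] = 0.24·√10201 + 0.08·√12769 + 0.08·√7225 + 0.6·√2809 = 0.24·101 + 0.08·113 + 0.08·85 + 0.6·53 = 71.88
CE = (71.88)² = 5166.7344
Risk premium = EV − CE = 5733.16 − 5166.7344 = 566.4256

$566.43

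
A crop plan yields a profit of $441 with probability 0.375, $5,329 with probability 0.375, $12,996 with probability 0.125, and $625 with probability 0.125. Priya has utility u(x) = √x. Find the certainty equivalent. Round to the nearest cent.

E[u] = 0.375·√441 + 0.375·√5329 + 0.125·√12996 + 0.125·√625 = 0.375·21 + 0.375·73 + 0.125·114 + 0.125·25 = 52.625
CE = (52.625)² = 2769.390625

$2,769.39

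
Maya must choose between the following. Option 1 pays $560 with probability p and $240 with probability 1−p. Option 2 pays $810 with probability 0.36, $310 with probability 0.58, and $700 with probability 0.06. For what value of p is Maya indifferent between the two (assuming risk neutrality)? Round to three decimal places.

EV(Option 2) = 0.36 × 810 + 0.58 × 310 + 0.06 × 700 = 291.6 + 179.8 + 42 = 513.4
p·560 + (1−p)·240 = 513.4
320p + 240 = 513.4
p = (513.4 − 240) / 320

p = 0.854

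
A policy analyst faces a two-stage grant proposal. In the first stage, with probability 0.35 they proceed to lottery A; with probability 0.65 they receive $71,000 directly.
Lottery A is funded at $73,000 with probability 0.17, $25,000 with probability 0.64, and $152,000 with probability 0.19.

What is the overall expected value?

$66,201.50

EV(A) = 0.17 × 73000 + 0.64 × 25000 + 0.19 × 152000 = 12410 + 16000 + 28880 = 57290
Branch B: 71000 (certain)
Overall = 0.35 × 57290 + 0.65 × 71000 = 20051.5 + 46150 = 66201.5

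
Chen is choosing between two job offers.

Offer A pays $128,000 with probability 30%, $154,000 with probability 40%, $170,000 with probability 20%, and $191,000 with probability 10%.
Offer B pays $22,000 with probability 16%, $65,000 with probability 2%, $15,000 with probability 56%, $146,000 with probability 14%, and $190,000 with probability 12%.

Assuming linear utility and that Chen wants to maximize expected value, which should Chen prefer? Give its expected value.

Offer A ($153,100)

Offer A = 0.3 × 128000 + 0.4 × 154000 + 0.2 × 170000 + 0.1 × 191000 = 38400 + 61600 + 34000 + 19100 = 153100
Offer B = 0.16 × 22000 + 0.02 × 65000 + 0.56 × 15000 + 0.14 × 146000 + 0.12 × 190000 = 3520 + 1300 + 8400 + 20440 + 22800 = 56460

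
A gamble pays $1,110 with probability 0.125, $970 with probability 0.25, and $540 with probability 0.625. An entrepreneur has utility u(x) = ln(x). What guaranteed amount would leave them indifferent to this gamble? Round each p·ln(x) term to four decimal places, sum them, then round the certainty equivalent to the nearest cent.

E[u] = 0.125·ln(1110) + 0.25·ln(970) + 0.625·ln(540) = 0.8765 + 1.7193 + 3.9322 = 6.5280
CE = e^6.5280 ≈ 684.03

$684.03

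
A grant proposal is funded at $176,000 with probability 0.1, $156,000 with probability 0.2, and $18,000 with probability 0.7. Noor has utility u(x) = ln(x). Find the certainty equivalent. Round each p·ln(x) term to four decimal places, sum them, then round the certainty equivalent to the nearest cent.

$34,821.84

E[u] = 0.1·ln(176000) + 0.2·ln(156000) + 0.7·ln(18000) = 1.2078 + 2.3915 + 6.8587 = 10.4580
CE = e^10.4580 ≈ 34821.84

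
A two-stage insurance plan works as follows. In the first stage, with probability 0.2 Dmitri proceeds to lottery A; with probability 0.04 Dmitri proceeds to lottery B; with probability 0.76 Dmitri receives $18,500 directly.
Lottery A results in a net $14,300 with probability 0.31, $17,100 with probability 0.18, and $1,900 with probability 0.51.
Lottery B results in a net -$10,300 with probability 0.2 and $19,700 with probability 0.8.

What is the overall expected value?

$16,304

EV(A) = 0.31 × 14300 + 0.18 × 17100 + 0.51 × 1900 = 4433 + 3078 + 969 = 8480
EV(B) = 0.2 × (-10300) + 0.8 × 19700 = -2060 + 15760 = 13700
Branch C: 18500 (certain)
Overall = 0.2 × 8480 + 0.04 × 13700 + 0.76 × 18500 = 1696 + 548 + 14060 = 16304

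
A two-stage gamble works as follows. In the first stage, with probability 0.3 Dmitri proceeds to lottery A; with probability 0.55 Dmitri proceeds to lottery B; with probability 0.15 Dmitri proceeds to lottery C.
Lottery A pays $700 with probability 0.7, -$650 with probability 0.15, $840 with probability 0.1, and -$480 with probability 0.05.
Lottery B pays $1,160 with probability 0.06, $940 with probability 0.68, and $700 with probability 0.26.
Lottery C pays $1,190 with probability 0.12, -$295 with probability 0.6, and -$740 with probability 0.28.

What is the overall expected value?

EV(A) = 0.7 × 700 + 0.15 × (-650) + 0.1 × 840 + 0.05 × (-480) = 490 − 97.5 + 84 − 24 = 452.5
EV(B) = 0.06 × 1160 + 0.68 × 940 + 0.26 × 700 = 69.6 + 639.2 + 182 = 890.8
EV(C) = 0.12 × 1190 + 0.6 × (-295) + 0.28 × (-740) = 142.8 − 177 − 207.2 = -241.4
Overall = 0.3 × 452.5 + 0.55 × 890.8 + 0.15 × (-241.4) = 135.75 + 489.94 − 36.21 = 589.48

$589.48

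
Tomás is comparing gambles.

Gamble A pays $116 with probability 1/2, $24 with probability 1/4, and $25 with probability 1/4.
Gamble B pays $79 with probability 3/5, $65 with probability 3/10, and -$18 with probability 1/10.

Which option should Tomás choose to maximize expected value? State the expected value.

Gamble A = 1/2 × 116 + 1/4 × 24 + 1/4 × 25 = 58 + 6 + 6.25 = 70.25
Gamble B = 3/5 × 79 + 3/10 × 65 + 1/10 × (-18) = 47.4 + 19.5 − 1.8 = 65.1

Gamble A ($70.25)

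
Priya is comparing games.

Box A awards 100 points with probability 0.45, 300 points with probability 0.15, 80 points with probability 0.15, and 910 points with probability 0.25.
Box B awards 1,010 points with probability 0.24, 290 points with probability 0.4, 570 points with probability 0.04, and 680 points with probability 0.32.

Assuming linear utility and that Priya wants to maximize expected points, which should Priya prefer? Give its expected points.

Box A = 0.45 × 100 + 0.15 × 300 + 0.15 × 80 + 0.25 × 910 = 45 + 45 + 12 + 227.5 = 329.5
Box B = 0.24 × 1010 + 0.4 × 290 + 0.04 × 570 + 0.32 × 680 = 242.4 + 116 + 22.8 + 217.6 = 598.8

Box B (598.8 points)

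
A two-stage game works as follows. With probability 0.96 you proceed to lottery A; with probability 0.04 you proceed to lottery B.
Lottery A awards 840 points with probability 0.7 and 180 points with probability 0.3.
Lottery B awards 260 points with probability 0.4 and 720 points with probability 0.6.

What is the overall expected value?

EV(A) = 0.7 × 840 + 0.3 × 180 = 588 + 54 = 642
EV(B) = 0.4 × 260 + 0.6 × 720 = 104 + 432 = 536
Overall = 0.96 × 642 + 0.04 × 536 = 616.32 + 21.44 = 637.76

637.76 points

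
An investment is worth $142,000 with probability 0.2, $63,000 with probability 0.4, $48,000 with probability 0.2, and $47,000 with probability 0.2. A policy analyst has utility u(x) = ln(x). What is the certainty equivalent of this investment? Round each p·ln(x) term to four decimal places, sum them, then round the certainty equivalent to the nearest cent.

E[u] = 0.2·ln(142000) + 0.4·ln(63000) + 0.2·ln(48000) + 0.2·ln(47000) = 2.3727 + 4.4204 + 2.1558 + 2.1516 = 11.1005
CE = e^11.1005 ≈ 66204.25

$66,204.25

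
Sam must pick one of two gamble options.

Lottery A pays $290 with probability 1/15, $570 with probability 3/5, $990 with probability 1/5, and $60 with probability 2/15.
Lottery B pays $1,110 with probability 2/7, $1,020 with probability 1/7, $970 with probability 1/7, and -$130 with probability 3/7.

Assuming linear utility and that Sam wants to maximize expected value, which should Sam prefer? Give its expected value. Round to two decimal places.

Lottery A ($567.33)

Lottery A = 1/15 × 290 + 3/5 × 570 + 1/5 × 990 + 2/15 × 60 = 19.3333 + 342 + 198 + 8 = 567.3333
Lottery B = 2/7 × 1110 + 1/7 × 1020 + 1/7 × 970 + 3/7 × (-130) = 317.1429 + 145.7143 + 138.5714 − 55.7143 = 545.7143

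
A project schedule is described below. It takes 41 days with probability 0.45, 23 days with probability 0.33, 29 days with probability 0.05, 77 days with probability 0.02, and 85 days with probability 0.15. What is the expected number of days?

41.78 days

EV = 0.45 × 41 + 0.33 × 23 + 0.05 × 29 + 0.02 × 77 + 0.15 × 85 = 18.45 + 7.59 + 1.45 + 1.54 + 12.75 = 41.78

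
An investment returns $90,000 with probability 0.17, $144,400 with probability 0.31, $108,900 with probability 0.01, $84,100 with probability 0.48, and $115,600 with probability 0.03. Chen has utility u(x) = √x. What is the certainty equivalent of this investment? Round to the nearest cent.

$103,362.25

E[u] = 0.17·√90000 + 0.31·√144400 + 0.01·√108900 + 0.48·√84100 + 0.03·√115600 = 0.17·300 + 0.31·380 + 0.01·330 + 0.48·290 + 0.03·340 = 321.5
CE = (321.5)² = 103362.25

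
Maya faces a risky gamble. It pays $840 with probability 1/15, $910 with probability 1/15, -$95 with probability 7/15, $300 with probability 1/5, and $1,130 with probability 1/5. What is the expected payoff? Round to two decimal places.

EV = 1/15 × 840 + 1/15 × 910 + 7/15 × (-95) + 1/5 × 300 + 1/5 × 1130 = 56 + 60.6667 − 44.3333 + 60 + 226 = 358.3333

$358.33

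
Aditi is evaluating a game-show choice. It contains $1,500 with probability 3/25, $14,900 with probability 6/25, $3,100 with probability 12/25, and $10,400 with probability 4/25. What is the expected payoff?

$6,908

EV = 3/25 × 1500 + 6/25 × 14900 + 12/25 × 3100 + 4/25 × 10400 = 180 + 3576 + 1488 + 1664 = 6908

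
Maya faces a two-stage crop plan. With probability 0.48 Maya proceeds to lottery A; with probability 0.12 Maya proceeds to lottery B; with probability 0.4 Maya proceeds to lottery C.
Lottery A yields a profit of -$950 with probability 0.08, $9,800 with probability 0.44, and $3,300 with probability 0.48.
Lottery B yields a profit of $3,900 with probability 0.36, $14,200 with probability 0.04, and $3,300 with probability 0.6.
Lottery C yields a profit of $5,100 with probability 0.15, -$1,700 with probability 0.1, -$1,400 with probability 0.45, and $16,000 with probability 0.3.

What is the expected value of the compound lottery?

$5,173.84

EV(A) = 0.08 × (-950) + 0.44 × 9800 + 0.48 × 3300 = -76 + 4312 + 1584 = 5820
EV(B) = 0.36 × 3900 + 0.04 × 14200 + 0.6 × 3300 = 1404 + 568 + 1980 = 3952
EV(C) = 0.15 × 5100 + 0.1 × (-1700) + 0.45 × (-1400) + 0.3 × 16000 = 765 − 170 − 630 + 4800 = 4765
Overall = 0.48 × 5820 + 0.12 × 3952 + 0.4 × 4765 = 2793.6 + 474.24 + 1906 = 5173.84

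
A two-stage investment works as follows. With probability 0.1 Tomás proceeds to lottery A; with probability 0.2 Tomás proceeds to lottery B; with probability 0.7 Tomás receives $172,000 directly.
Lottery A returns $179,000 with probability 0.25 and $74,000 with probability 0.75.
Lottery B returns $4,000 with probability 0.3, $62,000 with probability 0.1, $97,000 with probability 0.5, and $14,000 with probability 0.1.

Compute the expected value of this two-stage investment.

$141,885

EV(A) = 0.25 × 179000 + 0.75 × 74000 = 44750 + 55500 = 100250
EV(B) = 0.3 × 4000 + 0.1 × 62000 + 0.5 × 97000 + 0.1 × 14000 = 1200 + 6200 + 48500 + 1400 = 57300
Branch C: 172000 (certain)
Overall = 0.1 × 100250 + 0.2 × 57300 + 0.7 × 172000 = 10025 + 11460 + 120400 = 141885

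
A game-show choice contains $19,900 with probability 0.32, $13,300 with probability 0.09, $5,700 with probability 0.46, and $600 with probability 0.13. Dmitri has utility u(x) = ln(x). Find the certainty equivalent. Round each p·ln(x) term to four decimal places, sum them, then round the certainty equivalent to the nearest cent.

E[u] = 0.32·ln(19900) + 0.09·ln(13300) + 0.46·ln(5700) + 0.13·ln(600) = 3.1675 + 0.8546 + 3.9782 + 0.8316 = 8.8319
CE = e^8.8319 ≈ 6849.29

$6,849.29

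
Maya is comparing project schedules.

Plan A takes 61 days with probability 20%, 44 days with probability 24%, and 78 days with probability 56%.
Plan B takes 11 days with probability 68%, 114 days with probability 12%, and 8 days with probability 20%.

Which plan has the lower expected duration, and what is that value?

Plan B (22.76 days)

Plan A = 0.2 × 61 + 0.24 × 44 + 0.56 × 78 = 12.2 + 10.56 + 43.68 = 66.44
Plan B = 0.68 × 11 + 0.12 × 114 + 0.2 × 8 = 7.48 + 13.68 + 1.6 = 22.76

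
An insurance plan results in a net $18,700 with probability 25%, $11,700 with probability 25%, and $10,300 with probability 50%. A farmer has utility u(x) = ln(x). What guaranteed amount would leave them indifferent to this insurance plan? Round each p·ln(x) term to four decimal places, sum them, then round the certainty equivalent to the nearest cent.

E[u] = 0.25·ln(18700) + 0.25·ln(11700) + 0.5·ln(10300) = 2.4591 + 2.3418 + 4.6199 = 9.4208
CE = e^9.4208 ≈ 12342.45

$12,342.45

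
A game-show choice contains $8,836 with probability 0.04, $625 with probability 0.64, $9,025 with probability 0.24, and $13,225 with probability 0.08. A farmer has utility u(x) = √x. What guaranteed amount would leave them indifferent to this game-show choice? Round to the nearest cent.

E[u] = 0.04·√8836 + 0.64·√625 + 0.24·√9025 + 0.08·√13225 = 0.04·94 + 0.64·25 + 0.24·95 + 0.08·115 = 51.76
CE = (51.76)² = 2679.0976

$2,679.10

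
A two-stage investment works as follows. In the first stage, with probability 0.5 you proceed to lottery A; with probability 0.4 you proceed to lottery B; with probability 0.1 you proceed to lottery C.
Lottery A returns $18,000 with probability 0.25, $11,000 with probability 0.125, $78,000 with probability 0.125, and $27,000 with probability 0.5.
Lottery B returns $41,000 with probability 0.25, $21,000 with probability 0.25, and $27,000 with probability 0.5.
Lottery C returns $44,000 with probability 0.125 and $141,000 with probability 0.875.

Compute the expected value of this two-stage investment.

$39,050

EV(A) = 0.25 × 18000 + 0.125 × 11000 + 0.125 × 78000 + 0.5 × 27000 = 4500 + 1375 + 9750 + 13500 = 29125
EV(B) = 0.25 × 41000 + 0.25 × 21000 + 0.5 × 27000 = 10250 + 5250 + 13500 = 29000
EV(C) = 0.125 × 44000 + 0.875 × 141000 = 5500 + 123375 = 128875
Overall = 0.5 × 29125 + 0.4 × 29000 + 0.1 × 128875 = 14562.5 + 11600 + 12887.5 = 39050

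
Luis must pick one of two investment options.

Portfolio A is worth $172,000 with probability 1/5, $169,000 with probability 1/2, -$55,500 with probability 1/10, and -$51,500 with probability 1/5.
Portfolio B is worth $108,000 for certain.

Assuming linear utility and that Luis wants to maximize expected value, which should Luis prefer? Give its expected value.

Portfolio A = 1/5 × 172000 + 1/2 × 169000 + 1/10 × (-55500) + 1/5 × (-51500) = 34400 + 84500 − 5550 − 10300 = 103050
Portfolio B: 108000 (certain)

Portfolio B ($108,000)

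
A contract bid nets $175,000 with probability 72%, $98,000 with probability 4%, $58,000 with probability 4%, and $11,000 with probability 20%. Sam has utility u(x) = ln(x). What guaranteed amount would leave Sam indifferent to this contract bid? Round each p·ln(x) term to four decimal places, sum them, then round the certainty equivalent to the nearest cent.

E[u] = 0.72·ln(175000) + 0.04·ln(98000) + 0.04·ln(58000) + 0.2·ln(11000) = 8.6922 + 0.4597 + 0.4387 + 1.8611 = 11.4517
CE = e^11.4517 ≈ 94061.11

$94,061.11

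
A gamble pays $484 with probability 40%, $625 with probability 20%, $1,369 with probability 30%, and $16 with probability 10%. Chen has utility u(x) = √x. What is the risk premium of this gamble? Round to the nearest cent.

$90.81

E[u] = 0.4·√484 + 0.2·√625 + 0.3·√1369 + 0.1·√16 = 0.4·22 + 0.2·25 + 0.3·37 + 0.1·4 = 25.3
CE = (25.3)² = 640.09
Risk premium = EV − CE = 730.9 − 640.09 = 90.81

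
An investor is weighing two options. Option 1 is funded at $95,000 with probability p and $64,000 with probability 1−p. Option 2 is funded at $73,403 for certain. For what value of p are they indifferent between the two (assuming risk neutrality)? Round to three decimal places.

p·95000 + (1−p)·64000 = 73403
31000p + 64000 = 73403
p = (73403 − 64000) / 31000

p = 0.303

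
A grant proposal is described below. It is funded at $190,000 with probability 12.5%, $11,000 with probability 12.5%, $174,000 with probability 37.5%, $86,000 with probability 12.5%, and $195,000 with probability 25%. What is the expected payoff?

$149,875

EV = 0.125 × 190000 + 0.125 × 11000 + 0.375 × 174000 + 0.125 × 86000 + 0.25 × 195000 = 23750 + 1375 + 65250 + 10750 + 48750 = 149875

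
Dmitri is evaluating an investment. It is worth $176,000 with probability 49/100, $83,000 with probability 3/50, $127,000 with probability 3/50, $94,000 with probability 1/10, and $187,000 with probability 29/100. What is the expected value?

EV = 49/100 × 176000 + 3/50 × 83000 + 3/50 × 127000 + 1/10 × 94000 + 29/100 × 187000 = 86240 + 4980 + 7620 + 9400 + 54230 = 162470

$162,470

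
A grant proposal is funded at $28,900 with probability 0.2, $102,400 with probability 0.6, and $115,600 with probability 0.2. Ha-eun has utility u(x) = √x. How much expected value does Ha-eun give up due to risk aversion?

E[u] = 0.2·√28900 + 0.6·√102400 + 0.2·√115600 = 0.2·170 + 0.6·320 + 0.2·340 = 294
CE = (294)² = 86436
Risk premium = EV − CE = 90340 − 86436 = 3904

$3,904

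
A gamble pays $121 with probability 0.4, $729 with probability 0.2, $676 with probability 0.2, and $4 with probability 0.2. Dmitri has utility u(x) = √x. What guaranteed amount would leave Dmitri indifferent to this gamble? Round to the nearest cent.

E[u] = 0.4·√121 + 0.2·√729 + 0.2·√676 + 0.2·√4 = 0.4·11 + 0.2·27 + 0.2·26 + 0.2·2 = 15.4
CE = (15.4)² = 237.16

$237.16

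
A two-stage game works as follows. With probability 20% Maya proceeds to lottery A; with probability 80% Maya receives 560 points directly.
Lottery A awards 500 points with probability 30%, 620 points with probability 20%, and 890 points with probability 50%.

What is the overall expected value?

EV(A) = 0.3 × 500 + 0.2 × 620 + 0.5 × 890 = 150 + 124 + 445 = 719
Branch B: 560 (certain)
Overall = 0.2 × 719 + 0.8 × 560 = 143.8 + 448 = 591.8

591.8 points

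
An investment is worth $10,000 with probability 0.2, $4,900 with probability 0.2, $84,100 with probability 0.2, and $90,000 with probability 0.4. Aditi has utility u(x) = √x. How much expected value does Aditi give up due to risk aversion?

$10,856

E[u] = 0.2·√10000 + 0.2·√4900 + 0.2·√84100 + 0.4·√90000 = 0.2·100 + 0.2·70 + 0.2·290 + 0.4·300 = 212
CE = (212)² = 44944
Risk premium = EV − CE = 55800 − 44944 = 10856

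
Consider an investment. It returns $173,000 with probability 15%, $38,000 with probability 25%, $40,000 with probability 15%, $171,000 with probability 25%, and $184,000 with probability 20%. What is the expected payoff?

$121,000

EV = 0.15 × 173000 + 0.25 × 38000 + 0.15 × 40000 + 0.25 × 171000 + 0.2 × 184000 = 25950 + 9500 + 6000 + 42750 + 36800 = 121000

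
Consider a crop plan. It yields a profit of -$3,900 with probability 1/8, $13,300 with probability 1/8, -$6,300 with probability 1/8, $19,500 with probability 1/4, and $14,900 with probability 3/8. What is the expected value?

$10,850

EV = 1/8 × (-3900) + 1/8 × 13300 + 1/8 × (-6300) + 1/4 × 19500 + 3/8 × 14900 = -487.5 + 1662.5 − 787.5 + 4875 + 5587.5 = 10850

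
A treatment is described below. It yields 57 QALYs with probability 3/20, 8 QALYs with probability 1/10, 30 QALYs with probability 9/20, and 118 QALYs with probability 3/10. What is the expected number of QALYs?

58.25 QALYs

EV = 3/20 × 57 + 1/10 × 8 + 9/20 × 30 + 3/10 × 118 = 8.55 + 0.8 + 13.5 + 35.4 = 58.25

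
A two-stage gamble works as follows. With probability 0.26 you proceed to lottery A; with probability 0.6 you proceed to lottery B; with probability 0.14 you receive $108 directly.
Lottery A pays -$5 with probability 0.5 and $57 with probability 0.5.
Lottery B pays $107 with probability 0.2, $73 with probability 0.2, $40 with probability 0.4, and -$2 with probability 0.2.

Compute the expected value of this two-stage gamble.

$52.84

EV(A) = 0.5 × (-5) + 0.5 × 57 = -2.5 + 28.5 = 26
EV(B) = 0.2 × 107 + 0.2 × 73 + 0.4 × 40 + 0.2 × (-2) = 21.4 + 14.6 + 16 − 0.4 = 51.6
Branch C: 108 (certain)
Overall = 0.26 × 26 + 0.6 × 51.6 + 0.14 × 108 = 6.76 + 30.96 + 15.12 = 52.84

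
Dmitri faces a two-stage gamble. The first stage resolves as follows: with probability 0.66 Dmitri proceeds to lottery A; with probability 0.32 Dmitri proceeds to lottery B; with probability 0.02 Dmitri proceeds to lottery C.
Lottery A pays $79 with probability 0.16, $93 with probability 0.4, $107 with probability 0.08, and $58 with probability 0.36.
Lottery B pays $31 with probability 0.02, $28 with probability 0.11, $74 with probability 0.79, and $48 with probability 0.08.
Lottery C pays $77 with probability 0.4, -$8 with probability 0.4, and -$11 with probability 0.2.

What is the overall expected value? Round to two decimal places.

EV(A) = 0.16 × 79 + 0.4 × 93 + 0.08 × 107 + 0.36 × 58 = 12.64 + 37.2 + 8.56 + 20.88 = 79.28
EV(B) = 0.02 × 31 + 0.11 × 28 + 0.79 × 74 + 0.08 × 48 = 0.62 + 3.08 + 58.46 + 3.84 = 66
EV(C) = 0.4 × 77 + 0.4 × (-8) + 0.2 × (-11) = 30.8 − 3.2 − 2.2 = 25.4
Overall = 0.66 × 79.28 + 0.32 × 66 + 0.02 × 25.4 = 52.3248 + 21.12 + 0.508 = 73.9528

$73.95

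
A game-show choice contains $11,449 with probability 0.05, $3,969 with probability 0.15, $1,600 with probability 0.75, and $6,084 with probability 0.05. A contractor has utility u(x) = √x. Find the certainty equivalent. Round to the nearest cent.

E[u] = 0.05·√11449 + 0.15·√3969 + 0.75·√1600 + 0.05·√6084 = 0.05·107 + 0.15·63 + 0.75·40 + 0.05·78 = 48.7
CE = (48.7)² = 2371.69

$2,371.69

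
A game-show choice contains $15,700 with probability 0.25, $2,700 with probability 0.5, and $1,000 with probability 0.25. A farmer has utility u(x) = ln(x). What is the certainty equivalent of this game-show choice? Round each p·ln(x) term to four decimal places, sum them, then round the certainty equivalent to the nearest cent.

$3,270.83

E[u] = 0.25·ln(15700) + 0.5·ln(2700) + 0.25·ln(1000) = 2.4154 + 3.9505 + 1.7269 = 8.0928
CE = e^8.0928 ≈ 3270.83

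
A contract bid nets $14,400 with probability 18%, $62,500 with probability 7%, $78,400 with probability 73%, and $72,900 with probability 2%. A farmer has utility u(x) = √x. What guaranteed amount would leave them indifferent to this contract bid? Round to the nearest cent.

E[u] = 0.18·√14400 + 0.07·√62500 + 0.73·√78400 + 0.02·√72900 = 0.18·120 + 0.07·250 + 0.73·280 + 0.02·270 = 248.9
CE = (248.9)² = 61951.21

$61,951.21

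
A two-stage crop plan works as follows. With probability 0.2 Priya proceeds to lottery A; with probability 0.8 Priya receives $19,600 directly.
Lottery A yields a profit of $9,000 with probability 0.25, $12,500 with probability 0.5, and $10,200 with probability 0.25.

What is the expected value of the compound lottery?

$17,890

EV(A) = 0.25 × 9000 + 0.5 × 12500 + 0.25 × 10200 = 2250 + 6250 + 2550 = 11050
Branch B: 19600 (certain)
Overall = 0.2 × 11050 + 0.8 × 19600 = 2210 + 15680 = 17890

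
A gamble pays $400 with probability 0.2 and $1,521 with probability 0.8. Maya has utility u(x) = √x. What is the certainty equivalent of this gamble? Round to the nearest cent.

$1,239.04

E[u] = 0.2·√400 + 0.8·√1521 = 0.2·20 + 0.8·39 = 35.2
CE = (35.2)² = 1239.04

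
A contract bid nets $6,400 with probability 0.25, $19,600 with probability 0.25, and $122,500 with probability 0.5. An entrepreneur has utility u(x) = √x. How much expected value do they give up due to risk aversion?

E[u] = 0.25·√6400 + 0.25·√19600 + 0.5·√122500 = 0.25·80 + 0.25·140 + 0.5·350 = 230
CE = (230)² = 52900
Risk premium = EV − CE = 67750 − 52900 = 14850

$14,850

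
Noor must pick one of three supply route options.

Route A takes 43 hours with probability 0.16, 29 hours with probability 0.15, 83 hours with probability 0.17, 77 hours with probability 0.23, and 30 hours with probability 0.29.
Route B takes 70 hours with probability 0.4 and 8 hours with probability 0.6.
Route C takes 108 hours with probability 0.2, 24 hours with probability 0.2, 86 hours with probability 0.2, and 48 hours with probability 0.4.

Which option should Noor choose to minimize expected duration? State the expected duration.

Route A = 0.16 × 43 + 0.15 × 29 + 0.17 × 83 + 0.23 × 77 + 0.29 × 30 = 6.88 + 4.35 + 14.11 + 17.71 + 8.7 = 51.75
Route B = 0.4 × 70 + 0.6 × 8 = 28 + 4.8 = 32.8
Route C = 0.2 × 108 + 0.2 × 24 + 0.2 × 86 + 0.4 × 48 = 21.6 + 4.8 + 17.2 + 19.2 = 62.8

Route B (32.8 hours)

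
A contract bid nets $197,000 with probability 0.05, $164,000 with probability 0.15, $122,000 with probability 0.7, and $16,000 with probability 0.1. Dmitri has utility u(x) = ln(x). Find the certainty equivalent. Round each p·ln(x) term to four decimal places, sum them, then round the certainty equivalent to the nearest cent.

E[u] = 0.05·ln(197000) + 0.15·ln(164000) + 0.7·ln(122000) + 0.1·ln(16000) = 0.6095 + 1.8011 + 8.1982 + 0.9680 = 11.5768
CE = e^11.5768 ≈ 106595.86

$106,595.86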